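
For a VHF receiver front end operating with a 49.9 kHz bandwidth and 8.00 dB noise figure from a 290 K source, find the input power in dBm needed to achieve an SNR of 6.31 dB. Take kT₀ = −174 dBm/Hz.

−112.7 dBm

Sensitivity = −174 + 10 log₁₀(B) + NF + SNR_min
= −174 + 46.98 + 8.00 + 6.31
= −112.71 dBm → −112.7 dBm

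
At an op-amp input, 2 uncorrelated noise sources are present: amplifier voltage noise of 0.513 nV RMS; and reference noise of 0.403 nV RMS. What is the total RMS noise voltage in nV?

Uncorrelated sources add in power (mean-square): V_tot = √(ΣV_i²)
V_tot = √[(5.13×10⁻¹⁰)² + (4.03×10⁻¹⁰)²] = 6.52×10⁻¹⁰ V = 0.652 nV

0.652 nV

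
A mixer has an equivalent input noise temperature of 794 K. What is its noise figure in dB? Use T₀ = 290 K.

F = 1 + T_e/T₀ = 1 + 794/290 = 3.73793
NF = 10 log₁₀(3.73793) = 5.73 dB

5.73 dB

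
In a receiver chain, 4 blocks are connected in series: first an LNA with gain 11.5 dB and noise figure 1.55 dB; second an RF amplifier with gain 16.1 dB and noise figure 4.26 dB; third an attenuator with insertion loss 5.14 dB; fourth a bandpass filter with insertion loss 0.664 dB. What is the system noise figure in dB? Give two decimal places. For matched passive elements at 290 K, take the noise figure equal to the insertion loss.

1.91 dB

Convert to linear (a loss of L dB is a gain of −L dB): F_i = 10^(NF_i/10), G_i = 10^(G_i,dB/10)
  Stage 1: F_1 = 10^(1.55/10) = 1.429, G_1 = 10^(11.5/10) = 14.13
  Stage 2: F_2 = 10^(4.26/10) = 2.667, G_2 = 10^(16.1/10) = 40.74
  Stage 3: F_3 = 10^(5.14/10) = 3.266, G_3 = 10^(−5.14/10) = 0.3062
  Stage 4: F_4 = 10^(0.664/10) = 1.165, G_4 = 10^(−0.664/10) = 0.8582
Friis cascade:
  F = 1.429 + (2.667 − 1)/14.13 + (3.266 − 1)/575.4 + (1.165 − 1)/176.2 = 1.552
NF = 10 log₁₀(1.552) = 1.91 dB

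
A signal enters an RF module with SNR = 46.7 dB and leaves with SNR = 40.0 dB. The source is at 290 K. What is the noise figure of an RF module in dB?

NF (dB) = SNR_in(dB) − SNR_out(dB) when the source is at T₀
NF = 46.7 − 40.0 = 6.7 dB

6.7 dB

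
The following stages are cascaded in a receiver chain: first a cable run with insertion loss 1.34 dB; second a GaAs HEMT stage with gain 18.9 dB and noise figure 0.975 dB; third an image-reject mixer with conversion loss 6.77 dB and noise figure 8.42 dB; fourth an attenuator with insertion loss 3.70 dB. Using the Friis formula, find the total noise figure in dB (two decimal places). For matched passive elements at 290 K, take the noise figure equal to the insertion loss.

2.83 dB

Convert to linear (a loss of L dB is a gain of −L dB): F_i = 10^(NF_i/10), G_i = 10^(G_i,dB/10)
  Stage 1: F_1 = 10^(1.34/10) = 1.361, G_1 = 10^(−1.34/10) = 0.7345
  Stage 2: F_2 = 10^(0.975/10) = 1.252, G_2 = 10^(18.9/10) = 77.62
  Stage 3: F_3 = 10^(8.42/10) = 6.950, G_3 = 10^(−6.77/10) = 0.2104
  Stage 4: F_4 = 10^(3.70/10) = 2.344, G_4 = 10^(−3.70/10) = 0.4266
Friis cascade:
  F = 1.361 + (1.252 − 1)/0.7345 + (6.950 − 1)/57.02 + (2.344 − 1)/11.99 = 1.921
NF = 10 log₁₀(1.921) = 2.83 dB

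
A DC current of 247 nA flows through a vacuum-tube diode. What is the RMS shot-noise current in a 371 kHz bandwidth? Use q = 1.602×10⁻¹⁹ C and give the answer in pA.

171 pA

I_n = √(2qI·B)
2qI·B = 2 × 1.602×10⁻¹⁹ × 2.47×10⁻⁷ × 3.71×10⁵ = 2.94×10⁻²⁰ A²
I_n = √(2.94×10⁻²⁰) = 1.71×10⁻¹⁰ A = 171 pA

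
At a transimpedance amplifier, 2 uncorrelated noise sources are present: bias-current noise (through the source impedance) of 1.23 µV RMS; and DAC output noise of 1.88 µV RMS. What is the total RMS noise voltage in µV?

Uncorrelated sources add in power (mean-square): V_tot = √(ΣV_i²)
V_tot = √[(1.23×10⁻⁶)² + (1.88×10⁻⁶)²] = 2.25×10⁻⁶ V = 2.25 µV

2.25 µV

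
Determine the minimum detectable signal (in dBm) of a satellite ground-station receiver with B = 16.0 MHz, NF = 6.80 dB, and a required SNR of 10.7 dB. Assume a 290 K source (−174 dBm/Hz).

−84.5 dBm

Sensitivity = −174 + 10 log₁₀(B) + NF + SNR_min
= −174 + 72.04 + 6.80 + 10.7
= −84.46 dBm → −84.5 dBm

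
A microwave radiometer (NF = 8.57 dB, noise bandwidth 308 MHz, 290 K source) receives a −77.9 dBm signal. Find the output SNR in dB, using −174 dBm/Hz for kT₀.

Noise floor: N = −174 + 10 log₁₀(B) + NF
10 log₁₀(3.08×10⁸) = 84.89 dB
N = −174 + 84.89 + 8.57 = −80.54 dBm
SNR = P_sig − N = −77.9 − (−80.54) = 2.64 dB → 2.6 dB

2.6 dB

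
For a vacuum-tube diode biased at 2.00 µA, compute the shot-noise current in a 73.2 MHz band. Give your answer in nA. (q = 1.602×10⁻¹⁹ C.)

6.85 nA

I_n = √(2qI·B)
2qI·B = 2 × 1.602×10⁻¹⁹ × 2.00×10⁻⁶ × 7.32×10⁷ = 4.69×10⁻¹⁷ A²
I_n = √(4.69×10⁻¹⁷) = 6.85×10⁻⁹ A = 6.85 nA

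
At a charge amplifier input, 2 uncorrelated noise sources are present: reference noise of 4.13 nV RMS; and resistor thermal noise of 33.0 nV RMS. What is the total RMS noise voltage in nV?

33.3 nV

Uncorrelated sources add in power (mean-square): V_tot = √(ΣV_i²)
V_tot = √[(4.13×10⁻⁹)² + (3.30×10⁻⁸)²] = 3.33×10⁻⁸ V = 33.3 nV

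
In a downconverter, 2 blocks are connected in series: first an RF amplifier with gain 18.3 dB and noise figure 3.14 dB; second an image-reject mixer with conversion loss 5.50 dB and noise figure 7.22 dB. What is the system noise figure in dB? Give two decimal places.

3.27 dB

Convert to linear (a loss of L dB is a gain of −L dB): F_i = 10^(NF_i/10), G_i = 10^(G_i,dB/10)
  Stage 1: F_1 = 10^(3.14/10) = 2.061, G_1 = 10^(18.3/10) = 67.61
  Stage 2: F_2 = 10^(7.22/10) = 5.272, G_2 = 10^(−5.50/10) = 0.2818
Friis cascade:
  F = 2.061 + (5.272 − 1)/67.61 = 2.124
NF = 10 log₁₀(2.124) = 3.27 dB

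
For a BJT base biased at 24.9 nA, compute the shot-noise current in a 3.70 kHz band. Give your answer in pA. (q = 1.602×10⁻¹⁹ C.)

5.43 pA

I_n = √(2qI·B)
2qI·B = 2 × 1.602×10⁻¹⁹ × 2.49×10⁻⁸ × 3.70×10³ = 2.95×10⁻²³ A²
I_n = √(2.95×10⁻²³) = 5.43×10⁻¹² A = 5.43 pA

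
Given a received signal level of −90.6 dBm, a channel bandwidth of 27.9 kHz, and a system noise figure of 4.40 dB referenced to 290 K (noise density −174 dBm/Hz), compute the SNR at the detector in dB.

34.5 dB

Noise floor: N = −174 + 10 log₁₀(B) + NF
10 log₁₀(2.79×10⁴) = 44.46 dB
N = −174 + 44.46 + 4.40 = −125.14 dBm
SNR = P_sig − N = −90.6 − (−125.14) = 34.54 dB → 34.5 dB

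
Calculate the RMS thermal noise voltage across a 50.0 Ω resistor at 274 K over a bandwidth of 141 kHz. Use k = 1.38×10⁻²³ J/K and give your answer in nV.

327 nV

V_n = √(4kTRB)
4kTRB = 4 × 1.38×10⁻²³ × 274 × 5.00×10¹ × 1.41×10⁵ = 1.07×10⁻¹³ V²
V_n = √(1.07×10⁻¹³) = 3.27×10⁻⁷ V = 327 nV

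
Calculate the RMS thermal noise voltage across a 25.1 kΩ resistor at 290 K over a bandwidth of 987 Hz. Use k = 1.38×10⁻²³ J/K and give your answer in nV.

630 nV

V_n = √(4kTRB)
4kTRB = 4 × 1.38×10⁻²³ × 290 × 2.51×10⁴ × 9.87×10² = 3.97×10⁻¹³ V²
V_n = √(3.97×10⁻¹³) = 6.30×10⁻⁷ V = 630 nV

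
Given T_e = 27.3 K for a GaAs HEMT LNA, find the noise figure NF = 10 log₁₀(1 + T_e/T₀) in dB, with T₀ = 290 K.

F = 1 + T_e/T₀ = 1 + 27.3/290 = 1.09414
NF = 10 log₁₀(1.09414) = 0.391 dB

0.391 dB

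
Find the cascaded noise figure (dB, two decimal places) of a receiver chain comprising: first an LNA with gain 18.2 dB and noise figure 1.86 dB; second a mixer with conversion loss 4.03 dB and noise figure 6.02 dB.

1.99 dB

Convert to linear (a loss of L dB is a gain of −L dB): F_i = 10^(NF_i/10), G_i = 10^(G_i,dB/10)
  Stage 1: F_1 = 10^(1.86/10) = 1.535, G_1 = 10^(18.2/10) = 66.07
  Stage 2: F_2 = 10^(6.02/10) = 3.999, G_2 = 10^(−4.03/10) = 0.3954
Friis cascade:
  F = 1.535 + (3.999 − 1)/66.07 = 1.580
NF = 10 log₁₀(1.580) = 1.99 dB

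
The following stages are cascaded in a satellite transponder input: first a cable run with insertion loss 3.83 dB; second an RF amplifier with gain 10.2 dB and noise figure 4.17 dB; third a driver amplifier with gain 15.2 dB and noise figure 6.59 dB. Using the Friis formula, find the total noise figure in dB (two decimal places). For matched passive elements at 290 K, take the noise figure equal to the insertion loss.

Convert to linear (a loss of L dB is a gain of −L dB): F_i = 10^(NF_i/10), G_i = 10^(G_i,dB/10)
  Stage 1: F_1 = 10^(3.83/10) = 2.415, G_1 = 10^(−3.83/10) = 0.4140
  Stage 2: F_2 = 10^(4.17/10) = 2.612, G_2 = 10^(10.2/10) = 10.47
  Stage 3: F_3 = 10^(6.59/10) = 4.560, G_3 = 10^(15.2/10) = 33.11
Friis cascade:
  F = 2.415 + (2.612 − 1)/0.4140 + (4.560 − 1)/4.335 = 7.131
NF = 10 log₁₀(7.131) = 8.53 dB

8.53 dB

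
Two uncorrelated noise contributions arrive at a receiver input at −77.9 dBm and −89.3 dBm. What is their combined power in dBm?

Convert to linear, add, convert back:
P₁ = 1.62×10⁻¹¹ W, P₂ = 1.17×10⁻¹² W
P_tot = 1.74×10⁻¹¹ W → 10 log₁₀(P_tot / 10⁻³) = −77.6 dBm

−77.6 dBm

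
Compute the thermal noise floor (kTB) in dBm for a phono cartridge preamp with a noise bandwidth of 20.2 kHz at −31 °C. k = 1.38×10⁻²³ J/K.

−131.7 dBm

T = −31 °C + 273.15 = 242.15 K
P_n = kTB = 1.38×10⁻²³ × 242.15 × 2.02×10⁴ = 6.75×10⁻¹⁷ W
In dBm: 10 log₁₀(6.75×10⁻¹⁷ / 10⁻³) = −131.7 dBm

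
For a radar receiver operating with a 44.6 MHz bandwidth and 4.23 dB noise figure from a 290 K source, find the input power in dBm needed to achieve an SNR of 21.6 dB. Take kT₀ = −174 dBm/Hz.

−71.7 dBm

Sensitivity = −174 + 10 log₁₀(B) + NF + SNR_min
= −174 + 76.49 + 4.23 + 21.6
= −71.68 dBm → −71.7 dBm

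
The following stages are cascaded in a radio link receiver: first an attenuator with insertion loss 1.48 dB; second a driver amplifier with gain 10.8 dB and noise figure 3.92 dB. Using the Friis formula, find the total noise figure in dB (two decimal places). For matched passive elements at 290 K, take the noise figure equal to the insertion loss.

Convert to linear (a loss of L dB is a gain of −L dB): F_i = 10^(NF_i/10), G_i = 10^(G_i,dB/10)
  Stage 1: F_1 = 10^(1.48/10) = 1.406, G_1 = 10^(−1.48/10) = 0.7112
  Stage 2: F_2 = 10^(3.92/10) = 2.466, G_2 = 10^(10.8/10) = 12.02
Friis cascade:
  F = 1.406 + (2.466 − 1)/0.7112 = 3.467
NF = 10 log₁₀(3.467) = 5.40 dB

5.40 dB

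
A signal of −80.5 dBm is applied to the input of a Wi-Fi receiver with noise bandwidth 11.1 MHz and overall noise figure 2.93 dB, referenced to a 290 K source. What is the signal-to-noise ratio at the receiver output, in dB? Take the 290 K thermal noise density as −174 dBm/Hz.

Noise floor: N = −174 + 10 log₁₀(B) + NF
10 log₁₀(1.11×10⁷) = 70.45 dB
N = −174 + 70.45 + 2.93 = −100.62 dBm
SNR = P_sig − N = −80.5 − (−100.62) = 20.12 dB → 20.1 dB

20.1 dB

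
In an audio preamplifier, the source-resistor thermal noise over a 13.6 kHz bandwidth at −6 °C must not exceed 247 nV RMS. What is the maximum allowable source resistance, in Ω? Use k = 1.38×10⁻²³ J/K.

304 Ω

T = −6 °C + 273.15 = 267.15 K
Johnson–Nyquist: V_n = √(4kTRB) ⇒ R = V_n² / (4kTB)
4kTB = 4 × 1.38×10⁻²³ × 267.15 × 1.36×10⁴ = 2.01×10⁻¹⁶
R = (2.47×10⁻⁷)² / 2.01×10⁻¹⁶ = 3.04×10² Ω = 304 Ω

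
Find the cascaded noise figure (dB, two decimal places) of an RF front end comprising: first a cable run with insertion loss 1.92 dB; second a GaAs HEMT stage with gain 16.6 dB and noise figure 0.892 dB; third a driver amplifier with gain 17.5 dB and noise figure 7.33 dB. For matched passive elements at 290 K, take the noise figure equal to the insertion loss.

Convert to linear (a loss of L dB is a gain of −L dB): F_i = 10^(NF_i/10), G_i = 10^(G_i,dB/10)
  Stage 1: F_1 = 10^(1.92/10) = 1.556, G_1 = 10^(−1.92/10) = 0.6427
  Stage 2: F_2 = 10^(0.892/10) = 1.228, G_2 = 10^(16.6/10) = 45.71
  Stage 3: F_3 = 10^(7.33/10) = 5.408, G_3 = 10^(17.5/10) = 56.23
Friis cascade:
  F = 1.556 + (1.228 − 1)/0.6427 + (5.408 − 1)/29.38 = 2.061
NF = 10 log₁₀(2.061) = 3.14 dB

3.14 dB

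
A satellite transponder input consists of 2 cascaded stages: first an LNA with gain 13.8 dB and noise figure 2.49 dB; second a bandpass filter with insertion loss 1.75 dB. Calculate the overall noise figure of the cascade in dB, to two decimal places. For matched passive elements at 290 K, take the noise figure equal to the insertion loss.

Convert to linear (a loss of L dB is a gain of −L dB): F_i = 10^(NF_i/10), G_i = 10^(G_i,dB/10)
  Stage 1: F_1 = 10^(2.49/10) = 1.774, G_1 = 10^(13.8/10) = 23.99
  Stage 2: F_2 = 10^(1.75/10) = 1.496, G_2 = 10^(−1.75/10) = 0.6683
Friis cascade:
  F = 1.774 + (1.496 − 1)/23.99 = 1.795
NF = 10 log₁₀(1.795) = 2.54 dB

2.54 dB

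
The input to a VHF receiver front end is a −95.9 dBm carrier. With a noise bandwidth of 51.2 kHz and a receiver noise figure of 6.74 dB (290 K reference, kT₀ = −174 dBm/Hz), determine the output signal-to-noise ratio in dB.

Noise floor: N = −174 + 10 log₁₀(B) + NF
10 log₁₀(5.12×10⁴) = 47.09 dB
N = −174 + 47.09 + 6.74 = −120.17 dBm
SNR = P_sig − N = −95.9 − (−120.17) = 24.27 dB → 24.3 dB

24.3 dB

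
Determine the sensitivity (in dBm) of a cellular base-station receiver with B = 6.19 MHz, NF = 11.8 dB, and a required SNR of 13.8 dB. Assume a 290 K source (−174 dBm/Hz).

−80.5 dBm

Sensitivity = −174 + 10 log₁₀(B) + NF + SNR_min
= −174 + 67.92 + 11.8 + 13.8
= −80.48 dBm → −80.5 dBm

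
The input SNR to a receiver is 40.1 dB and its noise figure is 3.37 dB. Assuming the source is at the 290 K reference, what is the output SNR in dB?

By definition F = SNR_in/SNR_out, so in dB: SNR_out = SNR_in − NF
SNR_out = 40.1 − 3.37 = 36.73 dB

36.73 dB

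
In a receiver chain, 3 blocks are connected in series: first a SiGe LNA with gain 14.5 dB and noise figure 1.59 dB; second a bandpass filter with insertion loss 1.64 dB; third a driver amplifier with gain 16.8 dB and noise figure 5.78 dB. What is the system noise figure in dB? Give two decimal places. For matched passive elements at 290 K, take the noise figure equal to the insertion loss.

2.05 dB

Convert to linear (a loss of L dB is a gain of −L dB): F_i = 10^(NF_i/10), G_i = 10^(G_i,dB/10)
  Stage 1: F_1 = 10^(1.59/10) = 1.442, G_1 = 10^(14.5/10) = 28.18
  Stage 2: F_2 = 10^(1.64/10) = 1.459, G_2 = 10^(−1.64/10) = 0.6855
  Stage 3: F_3 = 10^(5.78/10) = 3.784, G_3 = 10^(16.8/10) = 47.86
Friis cascade:
  F = 1.442 + (1.459 − 1)/28.18 + (3.784 − 1)/19.32 = 1.603
NF = 10 log₁₀(1.603) = 2.05 dB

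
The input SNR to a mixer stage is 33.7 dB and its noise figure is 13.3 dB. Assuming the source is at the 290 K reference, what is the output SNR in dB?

By definition F = SNR_in/SNR_out, so in dB: SNR_out = SNR_in − NF
SNR_out = 33.7 − 13.3 = 20.4 dB

20.4 dB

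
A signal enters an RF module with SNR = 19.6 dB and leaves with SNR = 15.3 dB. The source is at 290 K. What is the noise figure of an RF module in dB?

NF (dB) = SNR_in(dB) − SNR_out(dB) when the source is at T₀
NF = 19.6 − 15.3 = 4.3 dB

4.3 dB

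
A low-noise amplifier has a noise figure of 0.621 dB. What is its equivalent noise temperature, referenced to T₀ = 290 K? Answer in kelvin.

44.6 K

F = 10^(0.621/10) = 1.15372
T_e = (F − 1)·T₀ = (1.15372 − 1) × 290 = 44.6 K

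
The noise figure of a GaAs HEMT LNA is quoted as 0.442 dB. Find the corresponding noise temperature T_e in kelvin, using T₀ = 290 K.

F = 10^(0.442/10) = 1.10713
T_e = (F − 1)·T₀ = (1.10713 − 1) × 290 = 31.1 K

31.1 K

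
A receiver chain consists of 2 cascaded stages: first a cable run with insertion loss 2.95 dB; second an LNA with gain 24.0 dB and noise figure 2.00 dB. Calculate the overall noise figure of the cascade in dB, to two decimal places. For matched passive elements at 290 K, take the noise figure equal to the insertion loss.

Convert to linear (a loss of L dB is a gain of −L dB): F_i = 10^(NF_i/10), G_i = 10^(G_i,dB/10)
  Stage 1: F_1 = 10^(2.95/10) = 1.972, G_1 = 10^(−2.95/10) = 0.5070
  Stage 2: F_2 = 10^(2.00/10) = 1.585, G_2 = 10^(24.0/10) = 251.2
Friis cascade:
  F = 1.972 + (1.585 − 1)/0.5070 = 3.126
NF = 10 log₁₀(3.126) = 4.95 dB

4.95 dB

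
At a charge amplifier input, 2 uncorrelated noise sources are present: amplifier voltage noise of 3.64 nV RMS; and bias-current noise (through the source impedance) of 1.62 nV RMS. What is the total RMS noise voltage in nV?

3.98 nV

Uncorrelated sources add in power (mean-square): V_tot = √(ΣV_i²)
V_tot = √[(3.64×10⁻⁹)² + (1.62×10⁻⁹)²] = 3.98×10⁻⁹ V = 3.98 nV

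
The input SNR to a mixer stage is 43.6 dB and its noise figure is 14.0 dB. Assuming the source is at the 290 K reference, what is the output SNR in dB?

29.6 dB

By definition F = SNR_in/SNR_out, so in dB: SNR_out = SNR_in − NF
SNR_out = 43.6 − 14.0 = 29.6 dB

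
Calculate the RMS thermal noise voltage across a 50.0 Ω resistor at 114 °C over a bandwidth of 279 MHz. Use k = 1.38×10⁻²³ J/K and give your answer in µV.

17.3 µV

T = 114 °C + 273.15 = 387.15 K
V_n = √(4kTRB)
4kTRB = 4 × 1.38×10⁻²³ × 387.15 × 5.00×10¹ × 2.79×10⁸ = 2.98×10⁻¹⁰ V²
V_n = √(2.98×10⁻¹⁰) = 1.73×10⁻⁵ V = 17.3 µV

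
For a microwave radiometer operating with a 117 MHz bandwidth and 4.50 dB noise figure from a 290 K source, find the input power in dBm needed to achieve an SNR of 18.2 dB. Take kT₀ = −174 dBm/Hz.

Sensitivity = −174 + 10 log₁₀(B) + NF + SNR_min
= −174 + 80.68 + 4.50 + 18.2
= −70.62 dBm → −70.6 dBm

−70.6 dBm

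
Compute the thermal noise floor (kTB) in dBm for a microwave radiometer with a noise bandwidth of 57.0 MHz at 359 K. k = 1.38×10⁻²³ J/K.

−95.5 dBm

P_n = kTB = 1.38×10⁻²³ × 359 × 5.70×10⁷ = 2.82×10⁻¹³ W
In dBm: 10 log₁₀(2.82×10⁻¹³ / 10⁻³) = −95.5 dBm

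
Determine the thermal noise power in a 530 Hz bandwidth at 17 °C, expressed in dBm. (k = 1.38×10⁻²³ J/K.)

T = 17 °C + 273.15 = 290.15 K
P_n = kTB = 1.38×10⁻²³ × 290.15 × 5.30×10² = 2.12×10⁻¹⁸ W
In dBm: 10 log₁₀(2.12×10⁻¹⁸ / 10⁻³) = −146.7 dBm

−146.7 dBm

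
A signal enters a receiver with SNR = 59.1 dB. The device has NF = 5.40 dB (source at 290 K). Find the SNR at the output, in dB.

53.70 dB

By definition F = SNR_in/SNR_out, so in dB: SNR_out = SNR_in − NF
SNR_out = 59.1 − 5.40 = 53.70 dB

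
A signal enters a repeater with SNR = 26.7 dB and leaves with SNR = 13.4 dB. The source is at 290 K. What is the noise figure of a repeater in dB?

NF (dB) = SNR_in(dB) − SNR_out(dB) when the source is at T₀
NF = 26.7 − 13.4 = 13.3 dB

13.3 dB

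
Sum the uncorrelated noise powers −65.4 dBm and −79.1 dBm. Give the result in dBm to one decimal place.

−65.2 dBm

Convert to linear, add, convert back:
P₁ = 2.88×10⁻¹⁰ W, P₂ = 1.23×10⁻¹¹ W
P_tot = 3.01×10⁻¹⁰ W → 10 log₁₀(P_tot / 10⁻³) = −65.2 dBm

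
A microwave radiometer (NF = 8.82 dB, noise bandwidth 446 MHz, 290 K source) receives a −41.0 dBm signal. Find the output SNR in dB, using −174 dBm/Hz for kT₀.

Noise floor: N = −174 + 10 log₁₀(B) + NF
10 log₁₀(4.46×10⁸) = 86.49 dB
N = −174 + 86.49 + 8.82 = −78.69 dBm
SNR = P_sig − N = −41.0 − (−78.69) = 37.69 dB → 37.7 dB

37.7 dB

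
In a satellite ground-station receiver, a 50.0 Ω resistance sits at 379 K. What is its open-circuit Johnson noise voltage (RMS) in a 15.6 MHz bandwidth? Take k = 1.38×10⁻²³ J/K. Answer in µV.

V_n = √(4kTRB)
4kTRB = 4 × 1.38×10⁻²³ × 379 × 5.00×10¹ × 1.56×10⁷ = 1.63×10⁻¹¹ V²
V_n = √(1.63×10⁻¹¹) = 4.04×10⁻⁶ V = 4.04 µV

4.04 µV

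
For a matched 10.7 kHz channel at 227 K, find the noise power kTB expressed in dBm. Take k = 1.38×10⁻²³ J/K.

−134.7 dBm

P_n = kTB = 1.38×10⁻²³ × 227 × 1.07×10⁴ = 3.35×10⁻¹⁷ W
In dBm: 10 log₁₀(3.35×10⁻¹⁷ / 10⁻³) = −134.7 dBm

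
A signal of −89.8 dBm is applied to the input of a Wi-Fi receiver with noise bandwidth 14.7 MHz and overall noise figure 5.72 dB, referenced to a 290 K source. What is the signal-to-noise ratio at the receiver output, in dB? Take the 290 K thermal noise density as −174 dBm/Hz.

Noise floor: N = −174 + 10 log₁₀(B) + NF
10 log₁₀(1.47×10⁷) = 71.67 dB
N = −174 + 71.67 + 5.72 = −96.61 dBm
SNR = P_sig − N = −89.8 − (−96.61) = 6.81 dB → 6.8 dB

6.8 dB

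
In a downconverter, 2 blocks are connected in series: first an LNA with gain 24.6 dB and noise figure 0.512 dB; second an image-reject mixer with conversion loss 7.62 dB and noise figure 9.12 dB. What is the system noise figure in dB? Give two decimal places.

0.61 dB

Convert to linear (a loss of L dB is a gain of −L dB): F_i = 10^(NF_i/10), G_i = 10^(G_i,dB/10)
  Stage 1: F_1 = 10^(0.512/10) = 1.125, G_1 = 10^(24.6/10) = 288.4
  Stage 2: F_2 = 10^(9.12/10) = 8.166, G_2 = 10^(−7.62/10) = 0.1730
Friis cascade:
  F = 1.125 + (8.166 − 1)/288.4 = 1.150
NF = 10 log₁₀(1.150) = 0.61 dB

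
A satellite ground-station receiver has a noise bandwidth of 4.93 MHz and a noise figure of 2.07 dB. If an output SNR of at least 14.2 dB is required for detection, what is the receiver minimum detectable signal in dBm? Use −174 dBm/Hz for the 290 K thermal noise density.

Sensitivity = −174 + 10 log₁₀(B) + NF + SNR_min
= −174 + 66.93 + 2.07 + 14.2
= −90.80 dBm → −90.8 dBm

−90.8 dBm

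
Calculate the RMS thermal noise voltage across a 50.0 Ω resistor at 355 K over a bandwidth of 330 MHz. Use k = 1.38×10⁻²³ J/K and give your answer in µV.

18.0 µV

V_n = √(4kTRB)
4kTRB = 4 × 1.38×10⁻²³ × 355 × 5.00×10¹ × 3.30×10⁸ = 3.23×10⁻¹⁰ V²
V_n = √(3.23×10⁻¹⁰) = 1.80×10⁻⁵ V = 18.0 µV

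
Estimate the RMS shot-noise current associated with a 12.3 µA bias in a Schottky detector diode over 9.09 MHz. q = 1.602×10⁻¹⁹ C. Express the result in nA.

I_n = √(2qI·B)
2qI·B = 2 × 1.602×10⁻¹⁹ × 1.23×10⁻⁵ × 9.09×10⁶ = 3.58×10⁻¹⁷ A²
I_n = √(3.58×10⁻¹⁷) = 5.99×10⁻⁹ A = 5.99 nA

5.99 nA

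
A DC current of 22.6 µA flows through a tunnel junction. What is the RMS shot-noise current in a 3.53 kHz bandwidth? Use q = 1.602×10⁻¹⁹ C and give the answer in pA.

160 pA

I_n = √(2qI·B)
2qI·B = 2 × 1.602×10⁻¹⁹ × 2.26×10⁻⁵ × 3.53×10³ = 2.56×10⁻²⁰ A²
I_n = √(2.56×10⁻²⁰) = 1.60×10⁻¹⁰ A = 160 pA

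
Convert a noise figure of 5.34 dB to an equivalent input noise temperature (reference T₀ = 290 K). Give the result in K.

F = 10^(5.34/10) = 3.41979
T_e = (F − 1)·T₀ = (3.41979 − 1) × 290 = 702 K

702 K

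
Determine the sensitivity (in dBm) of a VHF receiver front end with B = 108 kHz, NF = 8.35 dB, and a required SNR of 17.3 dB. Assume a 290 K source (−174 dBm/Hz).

−98.0 dBm

Sensitivity = −174 + 10 log₁₀(B) + NF + SNR_min
= −174 + 50.33 + 8.35 + 17.3
= −98.02 dBm → −98.0 dBm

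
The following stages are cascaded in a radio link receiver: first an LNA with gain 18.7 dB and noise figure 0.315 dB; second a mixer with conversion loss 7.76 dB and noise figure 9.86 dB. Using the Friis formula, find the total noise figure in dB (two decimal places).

Convert to linear (a loss of L dB is a gain of −L dB): F_i = 10^(NF_i/10), G_i = 10^(G_i,dB/10)
  Stage 1: F_1 = 10^(0.315/10) = 1.075, G_1 = 10^(18.7/10) = 74.13
  Stage 2: F_2 = 10^(9.86/10) = 9.683, G_2 = 10^(−7.76/10) = 0.1675
Friis cascade:
  F = 1.075 + (9.683 − 1)/74.13 = 1.192
NF = 10 log₁₀(1.192) = 0.76 dB

0.76 dB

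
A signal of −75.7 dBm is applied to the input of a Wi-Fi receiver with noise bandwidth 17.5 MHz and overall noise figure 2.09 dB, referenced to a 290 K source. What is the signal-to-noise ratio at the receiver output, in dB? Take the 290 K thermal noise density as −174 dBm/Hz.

23.8 dB

Noise floor: N = −174 + 10 log₁₀(B) + NF
10 log₁₀(1.75×10⁷) = 72.43 dB
N = −174 + 72.43 + 2.09 = −99.48 dBm
SNR = P_sig − N = −75.7 − (−99.48) = 23.78 dB → 23.8 dB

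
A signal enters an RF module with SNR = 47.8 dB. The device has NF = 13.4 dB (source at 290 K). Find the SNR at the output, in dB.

34.4 dB

By definition F = SNR_in/SNR_out, so in dB: SNR_out = SNR_in − NF
SNR_out = 47.8 − 13.4 = 34.4 dB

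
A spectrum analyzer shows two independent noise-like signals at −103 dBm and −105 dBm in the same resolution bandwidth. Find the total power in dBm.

−100.9 dBm

Convert to linear, add, convert back:
P₁ = 5.01×10⁻¹⁴ W, P₂ = 3.16×10⁻¹⁴ W
P_tot = 8.17×10⁻¹⁴ W → 10 log₁₀(P_tot / 10⁻³) = −100.9 dBm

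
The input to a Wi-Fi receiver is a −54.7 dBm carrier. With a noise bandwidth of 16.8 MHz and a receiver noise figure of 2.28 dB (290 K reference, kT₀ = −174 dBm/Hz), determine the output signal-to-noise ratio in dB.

44.8 dB

Noise floor: N = −174 + 10 log₁₀(B) + NF
10 log₁₀(1.68×10⁷) = 72.25 dB
N = −174 + 72.25 + 2.28 = −99.47 dBm
SNR = P_sig − N = −54.7 − (−99.47) = 44.77 dB → 44.8 dB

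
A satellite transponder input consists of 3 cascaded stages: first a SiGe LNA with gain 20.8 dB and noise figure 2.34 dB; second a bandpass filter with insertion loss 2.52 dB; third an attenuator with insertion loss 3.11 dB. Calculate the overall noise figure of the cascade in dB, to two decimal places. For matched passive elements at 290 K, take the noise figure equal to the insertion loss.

2.40 dB

Convert to linear (a loss of L dB is a gain of −L dB): F_i = 10^(NF_i/10), G_i = 10^(G_i,dB/10)
  Stage 1: F_1 = 10^(2.34/10) = 1.714, G_1 = 10^(20.8/10) = 120.2
  Stage 2: F_2 = 10^(2.52/10) = 1.786, G_2 = 10^(−2.52/10) = 0.5598
  Stage 3: F_3 = 10^(3.11/10) = 2.046, G_3 = 10^(−3.11/10) = 0.4887
Friis cascade:
  F = 1.714 + (1.786 − 1)/120.2 + (2.046 − 1)/67.30 = 1.736
NF = 10 log₁₀(1.736) = 2.40 dB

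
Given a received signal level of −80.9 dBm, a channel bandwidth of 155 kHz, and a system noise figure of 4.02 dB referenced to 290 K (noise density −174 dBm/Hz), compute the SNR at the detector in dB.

37.2 dB

Noise floor: N = −174 + 10 log₁₀(B) + NF
10 log₁₀(1.55×10⁵) = 51.9 dB
N = −174 + 51.9 + 4.02 = −118.08 dBm
SNR = P_sig − N = −80.9 − (−118.08) = 37.18 dB → 37.2 dB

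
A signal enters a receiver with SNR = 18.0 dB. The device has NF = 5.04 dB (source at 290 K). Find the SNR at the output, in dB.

12.96 dB

By definition F = SNR_in/SNR_out, so in dB: SNR_out = SNR_in − NF
SNR_out = 18.0 − 5.04 = 12.96 dB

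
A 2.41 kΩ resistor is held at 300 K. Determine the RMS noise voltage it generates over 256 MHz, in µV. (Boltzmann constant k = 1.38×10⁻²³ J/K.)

101 µV

V_n = √(4kTRB)
4kTRB = 4 × 1.38×10⁻²³ × 300 × 2.41×10³ × 2.56×10⁸ = 1.02×10⁻⁸ V²
V_n = √(1.02×10⁻⁸) = 1.01×10⁻⁴ V = 101 µV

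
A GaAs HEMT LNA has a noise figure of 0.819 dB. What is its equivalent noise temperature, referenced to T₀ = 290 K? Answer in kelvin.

F = 10^(0.819/10) = 1.20754
T_e = (F − 1)·T₀ = (1.20754 − 1) × 290 = 60.2 K

60.2 K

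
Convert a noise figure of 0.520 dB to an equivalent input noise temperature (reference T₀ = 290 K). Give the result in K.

F = 10^(0.520/10) = 1.1272
T_e = (F − 1)·T₀ = (1.1272 − 1) × 290 = 36.9 K

36.9 K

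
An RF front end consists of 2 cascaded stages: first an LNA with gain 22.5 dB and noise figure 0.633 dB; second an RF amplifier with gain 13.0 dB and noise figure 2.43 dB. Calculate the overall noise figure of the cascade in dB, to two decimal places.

0.65 dB

Convert to linear (a loss of L dB is a gain of −L dB): F_i = 10^(NF_i/10), G_i = 10^(G_i,dB/10)
  Stage 1: F_1 = 10^(0.633/10) = 1.157, G_1 = 10^(22.5/10) = 177.8
  Stage 2: F_2 = 10^(2.43/10) = 1.750, G_2 = 10^(13.0/10) = 19.95
Friis cascade:
  F = 1.157 + (1.750 − 1)/177.8 = 1.161
NF = 10 log₁₀(1.161) = 0.65 dB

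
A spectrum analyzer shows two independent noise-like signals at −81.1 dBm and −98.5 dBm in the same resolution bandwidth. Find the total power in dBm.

Convert to linear, add, convert back:
P₁ = 7.76×10⁻¹² W, P₂ = 1.41×10⁻¹³ W
P_tot = 7.90×10⁻¹² W → 10 log₁₀(P_tot / 10⁻³) = −81.0 dBm

−81.0 dBm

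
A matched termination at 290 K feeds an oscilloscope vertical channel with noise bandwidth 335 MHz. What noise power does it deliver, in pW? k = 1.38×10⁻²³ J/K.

P_n = kTB = 1.38×10⁻²³ × 290 × 3.35×10⁸ = 1.34×10⁻¹² W = 1.34 pW

1.34 pW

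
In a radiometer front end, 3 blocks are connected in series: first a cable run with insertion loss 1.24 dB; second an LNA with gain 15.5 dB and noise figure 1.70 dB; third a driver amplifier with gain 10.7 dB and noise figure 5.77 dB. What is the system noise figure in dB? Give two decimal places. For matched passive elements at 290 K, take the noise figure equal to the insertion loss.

3.16 dB

Convert to linear (a loss of L dB is a gain of −L dB): F_i = 10^(NF_i/10), G_i = 10^(G_i,dB/10)
  Stage 1: F_1 = 10^(1.24/10) = 1.330, G_1 = 10^(−1.24/10) = 0.7516
  Stage 2: F_2 = 10^(1.70/10) = 1.479, G_2 = 10^(15.5/10) = 35.48
  Stage 3: F_3 = 10^(5.77/10) = 3.776, G_3 = 10^(10.7/10) = 11.75
Friis cascade:
  F = 1.330 + (1.479 − 1)/0.7516 + (3.776 − 1)/26.67 = 2.072
NF = 10 log₁₀(2.072) = 3.16 dB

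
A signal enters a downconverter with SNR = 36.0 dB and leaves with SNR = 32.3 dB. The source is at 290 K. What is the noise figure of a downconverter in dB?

NF (dB) = SNR_in(dB) − SNR_out(dB) when the source is at T₀
NF = 36.0 − 32.3 = 3.7 dB

3.7 dB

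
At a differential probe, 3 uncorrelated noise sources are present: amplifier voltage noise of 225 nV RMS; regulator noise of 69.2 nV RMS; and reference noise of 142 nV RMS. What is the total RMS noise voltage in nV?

Uncorrelated sources add in power (mean-square): V_tot = √(ΣV_i²)
V_tot = √[(2.25×10⁻⁷)² + (6.92×10⁻⁸)² + (1.42×10⁻⁷)²] = 2.75×10⁻⁷ V = 275 nV

275 nV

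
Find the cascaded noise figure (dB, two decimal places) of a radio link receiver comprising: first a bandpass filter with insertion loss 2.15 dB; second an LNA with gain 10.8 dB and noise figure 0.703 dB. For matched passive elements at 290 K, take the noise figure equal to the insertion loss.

Convert to linear (a loss of L dB is a gain of −L dB): F_i = 10^(NF_i/10), G_i = 10^(G_i,dB/10)
  Stage 1: F_1 = 10^(2.15/10) = 1.641, G_1 = 10^(−2.15/10) = 0.6095
  Stage 2: F_2 = 10^(0.703/10) = 1.176, G_2 = 10^(10.8/10) = 12.02
Friis cascade:
  F = 1.641 + (1.176 − 1)/0.6095 = 1.929
NF = 10 log₁₀(1.929) = 2.85 dB

2.85 dB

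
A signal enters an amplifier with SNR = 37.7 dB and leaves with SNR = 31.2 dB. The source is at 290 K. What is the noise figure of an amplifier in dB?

NF (dB) = SNR_in(dB) − SNR_out(dB) when the source is at T₀
NF = 37.7 − 31.2 = 6.5 dB

6.5 dB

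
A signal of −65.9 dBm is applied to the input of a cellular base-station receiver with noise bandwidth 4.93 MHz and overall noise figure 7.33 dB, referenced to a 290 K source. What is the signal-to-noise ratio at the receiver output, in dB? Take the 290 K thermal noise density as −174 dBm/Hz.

Noise floor: N = −174 + 10 log₁₀(B) + NF
10 log₁₀(4.93×10⁶) = 66.93 dB
N = −174 + 66.93 + 7.33 = −99.74 dBm
SNR = P_sig − N = −65.9 − (−99.74) = 33.84 dB → 33.8 dB

33.8 dB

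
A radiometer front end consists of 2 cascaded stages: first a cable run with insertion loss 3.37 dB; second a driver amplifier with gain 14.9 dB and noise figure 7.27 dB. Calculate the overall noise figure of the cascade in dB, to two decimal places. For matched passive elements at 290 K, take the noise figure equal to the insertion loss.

10.64 dB

Convert to linear (a loss of L dB is a gain of −L dB): F_i = 10^(NF_i/10), G_i = 10^(G_i,dB/10)
  Stage 1: F_1 = 10^(3.37/10) = 2.173, G_1 = 10^(−3.37/10) = 0.4603
  Stage 2: F_2 = 10^(7.27/10) = 5.333, G_2 = 10^(14.9/10) = 30.90
Friis cascade:
  F = 2.173 + (5.333 − 1)/0.4603 = 11.59
NF = 10 log₁₀(11.59) = 10.64 dB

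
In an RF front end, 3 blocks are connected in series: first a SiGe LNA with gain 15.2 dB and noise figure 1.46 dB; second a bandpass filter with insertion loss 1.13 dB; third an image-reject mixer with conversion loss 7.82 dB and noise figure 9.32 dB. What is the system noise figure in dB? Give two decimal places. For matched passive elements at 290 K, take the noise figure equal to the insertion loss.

Convert to linear (a loss of L dB is a gain of −L dB): F_i = 10^(NF_i/10), G_i = 10^(G_i,dB/10)
  Stage 1: F_1 = 10^(1.46/10) = 1.400, G_1 = 10^(15.2/10) = 33.11
  Stage 2: F_2 = 10^(1.13/10) = 1.297, G_2 = 10^(−1.13/10) = 0.7709
  Stage 3: F_3 = 10^(9.32/10) = 8.551, G_3 = 10^(−7.82/10) = 0.1652
Friis cascade:
  F = 1.400 + (1.297 − 1)/33.11 + (8.551 − 1)/25.53 = 1.704
NF = 10 log₁₀(1.704) = 2.32 dB

2.32 dB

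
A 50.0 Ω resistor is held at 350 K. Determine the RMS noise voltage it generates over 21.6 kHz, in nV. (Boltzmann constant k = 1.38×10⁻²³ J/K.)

144 nV

V_n = √(4kTRB)
4kTRB = 4 × 1.38×10⁻²³ × 350 × 5.00×10¹ × 2.16×10⁴ = 2.09×10⁻¹⁴ V²
V_n = √(2.09×10⁻¹⁴) = 1.44×10⁻⁷ V = 144 nV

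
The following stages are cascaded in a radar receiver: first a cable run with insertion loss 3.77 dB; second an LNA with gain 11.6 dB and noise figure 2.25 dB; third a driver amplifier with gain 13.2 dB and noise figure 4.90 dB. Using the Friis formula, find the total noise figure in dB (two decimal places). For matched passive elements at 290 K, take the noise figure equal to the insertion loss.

6.38 dB

Convert to linear (a loss of L dB is a gain of −L dB): F_i = 10^(NF_i/10), G_i = 10^(G_i,dB/10)
  Stage 1: F_1 = 10^(3.77/10) = 2.382, G_1 = 10^(−3.77/10) = 0.4198
  Stage 2: F_2 = 10^(2.25/10) = 1.679, G_2 = 10^(11.6/10) = 14.45
  Stage 3: F_3 = 10^(4.90/10) = 3.090, G_3 = 10^(13.2/10) = 20.89
Friis cascade:
  F = 2.382 + (1.679 − 1)/0.4198 + (3.090 − 1)/6.067 = 4.344
NF = 10 log₁₀(4.344) = 6.38 dB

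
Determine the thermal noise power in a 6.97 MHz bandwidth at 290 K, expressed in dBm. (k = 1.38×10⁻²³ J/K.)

P_n = kTB = 1.38×10⁻²³ × 290 × 6.97×10⁶ = 2.79×10⁻¹⁴ W
In dBm: 10 log₁₀(2.79×10⁻¹⁴ / 10⁻³) = −105.5 dBm

−105.5 dBm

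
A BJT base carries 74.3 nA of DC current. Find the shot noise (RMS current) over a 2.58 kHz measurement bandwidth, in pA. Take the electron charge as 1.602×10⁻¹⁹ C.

I_n = √(2qI·B)
2qI·B = 2 × 1.602×10⁻¹⁹ × 7.43×10⁻⁸ × 2.58×10³ = 6.14×10⁻²³ A²
I_n = √(6.14×10⁻²³) = 7.84×10⁻¹² A = 7.84 pA

7.84 pA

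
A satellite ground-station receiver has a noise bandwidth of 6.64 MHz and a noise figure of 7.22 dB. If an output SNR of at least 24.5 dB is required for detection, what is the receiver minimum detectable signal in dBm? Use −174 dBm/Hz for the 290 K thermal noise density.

Sensitivity = −174 + 10 log₁₀(B) + NF + SNR_min
= −174 + 68.22 + 7.22 + 24.5
= −74.06 dBm → −74.1 dBm

−74.1 dBm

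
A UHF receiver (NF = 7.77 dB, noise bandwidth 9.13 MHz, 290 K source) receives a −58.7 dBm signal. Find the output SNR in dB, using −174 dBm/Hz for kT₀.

37.9 dB

Noise floor: N = −174 + 10 log₁₀(B) + NF
10 log₁₀(9.13×10⁶) = 69.6 dB
N = −174 + 69.6 + 7.77 = −96.63 dBm
SNR = P_sig − N = −58.7 − (−96.63) = 37.93 dB → 37.9 dB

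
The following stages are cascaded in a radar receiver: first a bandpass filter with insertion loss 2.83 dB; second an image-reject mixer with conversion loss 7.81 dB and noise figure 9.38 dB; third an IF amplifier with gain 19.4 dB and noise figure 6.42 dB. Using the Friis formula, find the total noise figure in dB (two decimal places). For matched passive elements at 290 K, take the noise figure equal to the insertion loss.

Convert to linear (a loss of L dB is a gain of −L dB): F_i = 10^(NF_i/10), G_i = 10^(G_i,dB/10)
  Stage 1: F_1 = 10^(2.83/10) = 1.919, G_1 = 10^(−2.83/10) = 0.5212
  Stage 2: F_2 = 10^(9.38/10) = 8.670, G_2 = 10^(−7.81/10) = 0.1656
  Stage 3: F_3 = 10^(6.42/10) = 4.385, G_3 = 10^(19.4/10) = 87.10
Friis cascade:
  F = 1.919 + (8.670 − 1)/0.5212 + (4.385 − 1)/0.08630 = 55.86
NF = 10 log₁₀(55.86) = 17.47 dB

17.47 dB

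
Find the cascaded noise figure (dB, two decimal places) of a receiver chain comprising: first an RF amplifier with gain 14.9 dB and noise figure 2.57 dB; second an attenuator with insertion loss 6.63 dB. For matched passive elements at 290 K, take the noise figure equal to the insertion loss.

Convert to linear (a loss of L dB is a gain of −L dB): F_i = 10^(NF_i/10), G_i = 10^(G_i,dB/10)
  Stage 1: F_1 = 10^(2.57/10) = 1.807, G_1 = 10^(14.9/10) = 30.90
  Stage 2: F_2 = 10^(6.63/10) = 4.603, G_2 = 10^(−6.63/10) = 0.2173
Friis cascade:
  F = 1.807 + (4.603 − 1)/30.90 = 1.924
NF = 10 log₁₀(1.924) = 2.84 dB

2.84 dB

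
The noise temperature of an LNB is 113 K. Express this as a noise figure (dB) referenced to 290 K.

F = 1 + T_e/T₀ = 1 + 113/290 = 1.38966
NF = 10 log₁₀(1.38966) = 1.43 dB

1.43 dB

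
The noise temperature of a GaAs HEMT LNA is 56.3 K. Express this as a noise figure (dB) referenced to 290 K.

0.771 dB

F = 1 + T_e/T₀ = 1 + 56.3/290 = 1.19414
NF = 10 log₁₀(1.19414) = 0.771 dB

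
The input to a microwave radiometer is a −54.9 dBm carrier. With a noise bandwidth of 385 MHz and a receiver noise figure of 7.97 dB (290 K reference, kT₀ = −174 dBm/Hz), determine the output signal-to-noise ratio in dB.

Noise floor: N = −174 + 10 log₁₀(B) + NF
10 log₁₀(3.85×10⁸) = 85.85 dB
N = −174 + 85.85 + 7.97 = −80.18 dBm
SNR = P_sig − N = −54.9 − (−80.18) = 25.28 dB → 25.3 dB

25.3 dB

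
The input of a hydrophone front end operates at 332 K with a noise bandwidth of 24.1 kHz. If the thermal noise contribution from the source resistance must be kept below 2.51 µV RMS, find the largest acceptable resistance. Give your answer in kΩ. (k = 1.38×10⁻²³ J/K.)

Johnson–Nyquist: V_n = √(4kTRB) ⇒ R = V_n² / (4kTB)
4kTB = 4 × 1.38×10⁻²³ × 332 × 2.41×10⁴ = 4.42×10⁻¹⁶
R = (2.51×10⁻⁶)² / 4.42×10⁻¹⁶ = 1.43×10⁴ Ω = 14.3 kΩ

14.3 kΩ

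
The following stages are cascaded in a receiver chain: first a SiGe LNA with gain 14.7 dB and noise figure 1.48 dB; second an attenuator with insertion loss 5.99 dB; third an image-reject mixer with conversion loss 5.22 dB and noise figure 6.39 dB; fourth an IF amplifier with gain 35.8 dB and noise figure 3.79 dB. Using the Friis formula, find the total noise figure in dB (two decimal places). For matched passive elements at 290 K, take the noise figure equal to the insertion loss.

Convert to linear (a loss of L dB is a gain of −L dB): F_i = 10^(NF_i/10), G_i = 10^(G_i,dB/10)
  Stage 1: F_1 = 10^(1.48/10) = 1.406, G_1 = 10^(14.7/10) = 29.51
  Stage 2: F_2 = 10^(5.99/10) = 3.972, G_2 = 10^(−5.99/10) = 0.2518
  Stage 3: F_3 = 10^(6.39/10) = 4.355, G_3 = 10^(−5.22/10) = 0.3006
  Stage 4: F_4 = 10^(3.79/10) = 2.393, G_4 = 10^(35.8/10) = 3802
Friis cascade:
  F = 1.406 + (3.972 − 1)/29.51 + (4.355 − 1)/7.430 + (2.393 − 1)/2.234 = 2.582
NF = 10 log₁₀(2.582) = 4.12 dB

4.12 dB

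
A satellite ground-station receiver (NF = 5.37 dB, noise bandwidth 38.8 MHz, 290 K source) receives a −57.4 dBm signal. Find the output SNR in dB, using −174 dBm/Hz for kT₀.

Noise floor: N = −174 + 10 log₁₀(B) + NF
10 log₁₀(3.88×10⁷) = 75.89 dB
N = −174 + 75.89 + 5.37 = −92.74 dBm
SNR = P_sig − N = −57.4 − (−92.74) = 35.34 dB → 35.3 dB

35.3 dB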